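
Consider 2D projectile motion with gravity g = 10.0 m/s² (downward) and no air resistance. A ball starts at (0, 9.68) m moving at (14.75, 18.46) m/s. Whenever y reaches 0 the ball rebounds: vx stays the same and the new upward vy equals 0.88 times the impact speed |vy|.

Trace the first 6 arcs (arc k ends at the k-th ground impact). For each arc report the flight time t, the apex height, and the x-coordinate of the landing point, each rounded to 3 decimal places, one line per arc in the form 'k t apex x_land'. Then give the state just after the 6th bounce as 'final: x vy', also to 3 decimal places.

1 4.158 26.719 61.325
2 4.069 20.691 121.336
3 3.580 16.023 174.145
4 3.151 12.408 220.617
5 2.773 9.609 261.512
6 2.440 7.441 297.500
final: 297.500 10.735

Arc 1: start y=9.680, vy=18.460 → t=4.158, apex=26.719, x_land=61.325, impact vy=-23.116
  bounce: vy ← 0.88·23.116 = 20.343
Arc 2: start y=0.000, vy=20.343 → t=4.069, apex=20.691, x_land=121.336, impact vy=-20.343
  bounce: vy ← 0.88·20.343 = 17.901
Arc 3: start y=0.000, vy=17.901 → t=3.580, apex=16.023, x_land=174.145, impact vy=-17.901
  bounce: vy ← 0.88·17.901 = 15.753
Arc 4: start y=0.000, vy=15.753 → t=3.151, apex=12.408, x_land=220.617, impact vy=-15.753
  bounce: vy ← 0.88·15.753 = 13.863
Arc 5: start y=0.000, vy=13.863 → t=2.773, apex=9.609, x_land=261.512, impact vy=-13.863
  bounce: vy ← 0.88·13.863 = 12.199
Arc 6: start y=0.000, vy=12.199 → t=2.440, apex=7.441, x_land=297.500, impact vy=-12.199
  bounce: vy ← 0.88·12.199 = 10.735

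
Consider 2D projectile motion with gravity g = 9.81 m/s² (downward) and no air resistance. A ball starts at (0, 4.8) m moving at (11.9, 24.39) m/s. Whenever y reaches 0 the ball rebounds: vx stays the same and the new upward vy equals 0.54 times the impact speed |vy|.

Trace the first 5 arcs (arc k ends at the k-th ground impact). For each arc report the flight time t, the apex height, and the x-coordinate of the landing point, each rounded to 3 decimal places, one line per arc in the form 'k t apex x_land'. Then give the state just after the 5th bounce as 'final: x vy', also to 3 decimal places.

1 5.162 35.120 61.428
2 2.890 10.241 95.818
3 1.561 2.986 114.388
4 0.843 0.871 124.416
5 0.455 0.254 129.831
final: 129.831 1.205

Arc 1: start y=4.800, vy=24.390 → t=5.162, apex=35.120, x_land=61.428, impact vy=-26.250
  bounce: vy ← 0.54·26.250 = 14.175
Arc 2: start y=0.000, vy=14.175 → t=2.890, apex=10.241, x_land=95.818, impact vy=-14.175
  bounce: vy ← 0.54·14.175 = 7.654
Arc 3: start y=0.000, vy=7.654 → t=1.561, apex=2.986, x_land=114.388, impact vy=-7.654
  bounce: vy ← 0.54·7.654 = 4.133
Arc 4: start y=0.000, vy=4.133 → t=0.843, apex=0.871, x_land=124.416, impact vy=-4.133
  bounce: vy ← 0.54·4.133 = 2.232
Arc 5: start y=0.000, vy=2.232 → t=0.455, apex=0.254, x_land=129.831, impact vy=-2.232
  bounce: vy ← 0.54·2.232 = 1.205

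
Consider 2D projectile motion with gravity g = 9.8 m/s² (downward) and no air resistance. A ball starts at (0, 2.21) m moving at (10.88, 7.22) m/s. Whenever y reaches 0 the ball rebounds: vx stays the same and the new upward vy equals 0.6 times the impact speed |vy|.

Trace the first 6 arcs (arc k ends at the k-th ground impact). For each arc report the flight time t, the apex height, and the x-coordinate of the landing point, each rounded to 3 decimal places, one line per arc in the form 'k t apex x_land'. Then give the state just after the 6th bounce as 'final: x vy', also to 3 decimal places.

1 1.734 4.870 18.862
2 1.196 1.753 31.877
3 0.718 0.631 39.687
4 0.431 0.227 44.372
5 0.258 0.082 47.184
6 0.155 0.029 48.870
final: 48.870 0.456

Arc 1: start y=2.210, vy=7.220 → t=1.734, apex=4.870, x_land=18.862, impact vy=-9.770
  bounce: vy ← 0.6·9.770 = 5.862
Arc 2: start y=0.000, vy=5.862 → t=1.196, apex=1.753, x_land=31.877, impact vy=-5.862
  bounce: vy ← 0.6·5.862 = 3.517
Arc 3: start y=0.000, vy=3.517 → t=0.718, apex=0.631, x_land=39.687, impact vy=-3.517
  bounce: vy ← 0.6·3.517 = 2.110
Arc 4: start y=0.000, vy=2.110 → t=0.431, apex=0.227, x_land=44.372, impact vy=-2.110
  bounce: vy ← 0.6·2.110 = 1.266
Arc 5: start y=0.000, vy=1.266 → t=0.258, apex=0.082, x_land=47.184, impact vy=-1.266
  bounce: vy ← 0.6·1.266 = 0.760
Arc 6: start y=0.000, vy=0.760 → t=0.155, apex=0.029, x_land=48.870, impact vy=-0.760
  bounce: vy ← 0.6·0.760 = 0.456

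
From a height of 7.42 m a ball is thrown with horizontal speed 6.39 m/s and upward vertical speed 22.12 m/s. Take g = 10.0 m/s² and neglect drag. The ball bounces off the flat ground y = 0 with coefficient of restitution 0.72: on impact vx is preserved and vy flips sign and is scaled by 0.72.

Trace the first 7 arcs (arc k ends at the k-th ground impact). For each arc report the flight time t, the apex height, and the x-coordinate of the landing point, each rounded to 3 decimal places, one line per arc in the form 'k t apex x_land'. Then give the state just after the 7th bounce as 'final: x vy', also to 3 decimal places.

Arc 1: start y=7.420, vy=22.120 → t=4.737, apex=31.885, x_land=30.271, impact vy=-25.253
  bounce: vy ← 0.72·25.253 = 18.182
Arc 2: start y=0.000, vy=18.182 → t=3.636, apex=16.529, x_land=53.508, impact vy=-18.182
  bounce: vy ← 0.72·18.182 = 13.091
Arc 3: start y=0.000, vy=13.091 → t=2.618, apex=8.569, x_land=70.238, impact vy=-13.091
  bounce: vy ← 0.72·13.091 = 9.425
Arc 4: start y=0.000, vy=9.425 → t=1.885, apex=4.442, x_land=82.284, impact vy=-9.425
  bounce: vy ← 0.72·9.425 = 6.786
Arc 5: start y=0.000, vy=6.786 → t=1.357, apex=2.303, x_land=90.957, impact vy=-6.786
  bounce: vy ← 0.72·6.786 = 4.886
Arc 6: start y=0.000, vy=4.886 → t=0.977, apex=1.194, x_land=97.201, impact vy=-4.886
  bounce: vy ← 0.72·4.886 = 3.518
Arc 7: start y=0.000, vy=3.518 → t=0.704, apex=0.619, x_land=101.697, impact vy=-3.518
  bounce: vy ← 0.72·3.518 = 2.533

1 4.737 31.885 30.271
2 3.636 16.529 53.508
3 2.618 8.569 70.238
4 1.885 4.442 82.284
5 1.357 2.303 90.957
6 0.977 1.194 97.201
7 0.704 0.619 101.697
final: 101.697 2.533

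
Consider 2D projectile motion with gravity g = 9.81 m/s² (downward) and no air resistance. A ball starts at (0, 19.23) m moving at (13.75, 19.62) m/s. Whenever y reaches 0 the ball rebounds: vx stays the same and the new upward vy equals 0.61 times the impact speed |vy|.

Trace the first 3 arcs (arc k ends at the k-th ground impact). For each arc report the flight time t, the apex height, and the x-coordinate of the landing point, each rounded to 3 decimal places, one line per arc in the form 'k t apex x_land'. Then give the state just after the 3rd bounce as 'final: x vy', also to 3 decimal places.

Arc 1: start y=19.230, vy=19.620 → t=4.814, apex=38.850, x_land=66.197, impact vy=-27.609
  bounce: vy ← 0.61·27.609 = 16.841
Arc 2: start y=0.000, vy=16.841 → t=3.433, apex=14.456, x_land=113.408, impact vy=-16.841
  bounce: vy ← 0.61·16.841 = 10.273
Arc 3: start y=0.000, vy=10.273 → t=2.094, apex=5.379, x_land=142.206, impact vy=-10.273
  bounce: vy ← 0.61·10.273 = 6.267

1 4.814 38.850 66.197
2 3.433 14.456 113.408
3 2.094 5.379 142.206
final: 142.206 6.267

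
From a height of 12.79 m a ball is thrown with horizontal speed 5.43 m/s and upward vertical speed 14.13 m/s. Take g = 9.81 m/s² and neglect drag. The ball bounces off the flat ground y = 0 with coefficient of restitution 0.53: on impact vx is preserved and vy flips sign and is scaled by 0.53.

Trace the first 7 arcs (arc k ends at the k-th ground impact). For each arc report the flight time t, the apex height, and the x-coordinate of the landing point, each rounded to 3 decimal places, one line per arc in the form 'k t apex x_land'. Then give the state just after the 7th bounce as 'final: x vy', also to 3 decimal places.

1 3.604 22.966 19.571
2 2.294 6.451 32.025
3 1.216 1.812 38.626
4 0.644 0.509 42.125
5 0.341 0.143 43.979
6 0.181 0.040 44.962
7 0.096 0.011 45.483
final: 45.483 0.249

Arc 1: start y=12.790, vy=14.130 → t=3.604, apex=22.966, x_land=19.571, impact vy=-21.227
  bounce: vy ← 0.53·21.227 = 11.250
Arc 2: start y=0.000, vy=11.250 → t=2.294, apex=6.451, x_land=32.025, impact vy=-11.250
  bounce: vy ← 0.53·11.250 = 5.963
Arc 3: start y=0.000, vy=5.963 → t=1.216, apex=1.812, x_land=38.626, impact vy=-5.963
  bounce: vy ← 0.53·5.963 = 3.160
Arc 4: start y=0.000, vy=3.160 → t=0.644, apex=0.509, x_land=42.125, impact vy=-3.160
  bounce: vy ← 0.53·3.160 = 1.675
Arc 5: start y=0.000, vy=1.675 → t=0.341, apex=0.143, x_land=43.979, impact vy=-1.675
  bounce: vy ← 0.53·1.675 = 0.888
Arc 6: start y=0.000, vy=0.888 → t=0.181, apex=0.040, x_land=44.962, impact vy=-0.888
  bounce: vy ← 0.53·0.888 = 0.470
Arc 7: start y=0.000, vy=0.470 → t=0.096, apex=0.011, x_land=45.483, impact vy=-0.470
  bounce: vy ← 0.53·0.470 = 0.249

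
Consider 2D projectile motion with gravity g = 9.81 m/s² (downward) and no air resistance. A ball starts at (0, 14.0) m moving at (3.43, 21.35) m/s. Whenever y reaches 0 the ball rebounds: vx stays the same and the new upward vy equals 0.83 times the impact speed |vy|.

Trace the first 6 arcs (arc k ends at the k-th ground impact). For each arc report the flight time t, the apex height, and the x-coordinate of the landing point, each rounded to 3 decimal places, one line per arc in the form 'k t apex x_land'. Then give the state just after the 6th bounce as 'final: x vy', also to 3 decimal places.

Arc 1: start y=14.000, vy=21.350 → t=4.931, apex=37.233, x_land=16.915, impact vy=-27.028
  bounce: vy ← 0.83·27.028 = 22.433
Arc 2: start y=0.000, vy=22.433 → t=4.574, apex=25.649, x_land=32.602, impact vy=-22.433
  bounce: vy ← 0.83·22.433 = 18.619
Arc 3: start y=0.000, vy=18.619 → t=3.796, apex=17.670, x_land=45.622, impact vy=-18.619
  bounce: vy ← 0.83·18.619 = 15.454
Arc 4: start y=0.000, vy=15.454 → t=3.151, apex=12.173, x_land=56.429, impact vy=-15.454
  bounce: vy ← 0.83·15.454 = 12.827
Arc 5: start y=0.000, vy=12.827 → t=2.615, apex=8.386, x_land=65.399, impact vy=-12.827
  bounce: vy ← 0.83·12.827 = 10.646
Arc 6: start y=0.000, vy=10.646 → t=2.171, apex=5.777, x_land=72.844, impact vy=-10.646
  bounce: vy ← 0.83·10.646 = 8.836

1 4.931 37.233 16.915
2 4.574 25.649 32.602
3 3.796 17.670 45.622
4 3.151 12.173 56.429
5 2.615 8.386 65.399
6 2.171 5.777 72.844
final: 72.844 8.836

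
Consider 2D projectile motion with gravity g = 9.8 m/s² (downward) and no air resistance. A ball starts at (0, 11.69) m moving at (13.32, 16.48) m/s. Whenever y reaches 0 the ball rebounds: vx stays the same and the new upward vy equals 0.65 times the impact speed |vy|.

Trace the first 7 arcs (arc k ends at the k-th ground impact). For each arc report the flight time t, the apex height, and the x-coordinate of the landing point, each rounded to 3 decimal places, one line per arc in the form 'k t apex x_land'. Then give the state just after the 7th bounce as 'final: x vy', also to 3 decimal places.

1 3.965 25.547 52.813
2 2.968 10.793 92.351
3 1.929 4.560 118.051
4 1.254 1.927 134.756
5 0.815 0.814 145.614
6 0.530 0.344 152.672
7 0.344 0.145 157.260
final: 157.260 1.097

Arc 1: start y=11.690, vy=16.480 → t=3.965, apex=25.547, x_land=52.813, impact vy=-22.377
  bounce: vy ← 0.65·22.377 = 14.545
Arc 2: start y=0.000, vy=14.545 → t=2.968, apex=10.793, x_land=92.351, impact vy=-14.545
  bounce: vy ← 0.65·14.545 = 9.454
Arc 3: start y=0.000, vy=9.454 → t=1.929, apex=4.560, x_land=118.051, impact vy=-9.454
  bounce: vy ← 0.65·9.454 = 6.145
Arc 4: start y=0.000, vy=6.145 → t=1.254, apex=1.927, x_land=134.756, impact vy=-6.145
  bounce: vy ← 0.65·6.145 = 3.994
Arc 5: start y=0.000, vy=3.994 → t=0.815, apex=0.814, x_land=145.614, impact vy=-3.994
  bounce: vy ← 0.65·3.994 = 2.596
Arc 6: start y=0.000, vy=2.596 → t=0.530, apex=0.344, x_land=152.672, impact vy=-2.596
  bounce: vy ← 0.65·2.596 = 1.688
Arc 7: start y=0.000, vy=1.688 → t=0.344, apex=0.145, x_land=157.260, impact vy=-1.688
  bounce: vy ← 0.65·1.688 = 1.097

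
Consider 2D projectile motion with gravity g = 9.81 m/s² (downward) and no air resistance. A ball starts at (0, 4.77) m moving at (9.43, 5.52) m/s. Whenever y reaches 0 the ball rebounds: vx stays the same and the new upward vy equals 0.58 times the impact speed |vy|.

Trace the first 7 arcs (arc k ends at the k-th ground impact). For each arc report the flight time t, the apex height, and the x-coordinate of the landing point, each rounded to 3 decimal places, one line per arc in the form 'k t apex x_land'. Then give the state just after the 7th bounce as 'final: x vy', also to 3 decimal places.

1 1.698 6.323 16.013
2 1.317 2.127 28.433
3 0.764 0.716 35.636
4 0.443 0.241 39.814
5 0.257 0.081 42.237
6 0.149 0.027 43.643
7 0.086 0.009 44.458
final: 44.458 0.246

Arc 1: start y=4.770, vy=5.520 → t=1.698, apex=6.323, x_land=16.013, impact vy=-11.138
  bounce: vy ← 0.58·11.138 = 6.460
Arc 2: start y=0.000, vy=6.460 → t=1.317, apex=2.127, x_land=28.433, impact vy=-6.460
  bounce: vy ← 0.58·6.460 = 3.747
Arc 3: start y=0.000, vy=3.747 → t=0.764, apex=0.716, x_land=35.636, impact vy=-3.747
  bounce: vy ← 0.58·3.747 = 2.173
Arc 4: start y=0.000, vy=2.173 → t=0.443, apex=0.241, x_land=39.814, impact vy=-2.173
  bounce: vy ← 0.58·2.173 = 1.260
Arc 5: start y=0.000, vy=1.260 → t=0.257, apex=0.081, x_land=42.237, impact vy=-1.260
  bounce: vy ← 0.58·1.260 = 0.731
Arc 6: start y=0.000, vy=0.731 → t=0.149, apex=0.027, x_land=43.643, impact vy=-0.731
  bounce: vy ← 0.58·0.731 = 0.424
Arc 7: start y=0.000, vy=0.424 → t=0.086, apex=0.009, x_land=44.458, impact vy=-0.424
  bounce: vy ← 0.58·0.424 = 0.246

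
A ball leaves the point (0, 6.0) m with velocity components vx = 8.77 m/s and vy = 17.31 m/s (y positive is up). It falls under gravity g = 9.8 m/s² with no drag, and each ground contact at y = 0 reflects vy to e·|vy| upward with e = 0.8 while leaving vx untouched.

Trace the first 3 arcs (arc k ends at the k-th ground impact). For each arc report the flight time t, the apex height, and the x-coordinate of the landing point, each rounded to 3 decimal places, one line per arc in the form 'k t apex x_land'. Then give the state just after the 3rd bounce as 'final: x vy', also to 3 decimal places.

1 3.851 21.288 33.770
2 3.335 13.624 63.017
3 2.668 8.719 86.415
final: 86.415 10.458

Arc 1: start y=6.000, vy=17.310 → t=3.851, apex=21.288, x_land=33.770, impact vy=-20.426
  bounce: vy ← 0.8·20.426 = 16.341
Arc 2: start y=0.000, vy=16.341 → t=3.335, apex=13.624, x_land=63.017, impact vy=-16.341
  bounce: vy ← 0.8·16.341 = 13.073
Arc 3: start y=0.000, vy=13.073 → t=2.668, apex=8.719, x_land=86.415, impact vy=-13.073
  bounce: vy ← 0.8·13.073 = 10.458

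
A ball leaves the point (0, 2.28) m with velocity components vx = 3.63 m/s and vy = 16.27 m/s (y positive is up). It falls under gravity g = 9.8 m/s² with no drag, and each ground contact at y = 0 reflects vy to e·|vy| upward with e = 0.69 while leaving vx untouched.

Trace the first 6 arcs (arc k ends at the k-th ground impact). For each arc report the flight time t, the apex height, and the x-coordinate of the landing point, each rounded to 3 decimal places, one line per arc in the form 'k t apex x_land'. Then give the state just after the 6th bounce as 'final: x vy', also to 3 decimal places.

1 3.455 15.786 12.542
2 2.477 7.516 21.533
3 1.709 3.578 27.737
4 1.179 1.704 32.018
5 0.814 0.811 34.972
6 0.561 0.386 37.010
final: 37.010 1.898

Arc 1: start y=2.280, vy=16.270 → t=3.455, apex=15.786, x_land=12.542, impact vy=-17.590
  bounce: vy ← 0.69·17.590 = 12.137
Arc 2: start y=0.000, vy=12.137 → t=2.477, apex=7.516, x_land=21.533, impact vy=-12.137
  bounce: vy ← 0.69·12.137 = 8.375
Arc 3: start y=0.000, vy=8.375 → t=1.709, apex=3.578, x_land=27.737, impact vy=-8.375
  bounce: vy ← 0.69·8.375 = 5.778
Arc 4: start y=0.000, vy=5.778 → t=1.179, apex=1.704, x_land=32.018, impact vy=-5.778
  bounce: vy ← 0.69·5.778 = 3.987
Arc 5: start y=0.000, vy=3.987 → t=0.814, apex=0.811, x_land=34.972, impact vy=-3.987
  bounce: vy ← 0.69·3.987 = 2.751
Arc 6: start y=0.000, vy=2.751 → t=0.561, apex=0.386, x_land=37.010, impact vy=-2.751
  bounce: vy ← 0.69·2.751 = 1.898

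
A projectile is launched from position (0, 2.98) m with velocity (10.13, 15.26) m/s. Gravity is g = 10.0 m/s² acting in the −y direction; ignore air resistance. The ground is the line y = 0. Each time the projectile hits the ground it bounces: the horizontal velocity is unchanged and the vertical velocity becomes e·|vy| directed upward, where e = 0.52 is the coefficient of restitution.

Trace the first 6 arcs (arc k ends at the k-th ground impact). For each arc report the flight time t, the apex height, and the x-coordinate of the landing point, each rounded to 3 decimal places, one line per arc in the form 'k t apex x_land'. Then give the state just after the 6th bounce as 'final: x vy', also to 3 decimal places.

1 3.236 14.623 32.782
2 1.779 3.954 50.799
3 0.925 1.069 60.168
4 0.481 0.289 65.040
5 0.250 0.078 67.573
6 0.130 0.021 68.891
final: 68.891 0.338

Arc 1: start y=2.980, vy=15.260 → t=3.236, apex=14.623, x_land=32.782, impact vy=-17.102
  bounce: vy ← 0.52·17.102 = 8.893
Arc 2: start y=0.000, vy=8.893 → t=1.779, apex=3.954, x_land=50.799, impact vy=-8.893
  bounce: vy ← 0.52·8.893 = 4.624
Arc 3: start y=0.000, vy=4.624 → t=0.925, apex=1.069, x_land=60.168, impact vy=-4.624
  bounce: vy ← 0.52·4.624 = 2.405
Arc 4: start y=0.000, vy=2.405 → t=0.481, apex=0.289, x_land=65.040, impact vy=-2.405
  bounce: vy ← 0.52·2.405 = 1.250
Arc 5: start y=0.000, vy=1.250 → t=0.250, apex=0.078, x_land=67.573, impact vy=-1.250
  bounce: vy ← 0.52·1.250 = 0.650
Arc 6: start y=0.000, vy=0.650 → t=0.130, apex=0.021, x_land=68.891, impact vy=-0.650
  bounce: vy ← 0.52·0.650 = 0.338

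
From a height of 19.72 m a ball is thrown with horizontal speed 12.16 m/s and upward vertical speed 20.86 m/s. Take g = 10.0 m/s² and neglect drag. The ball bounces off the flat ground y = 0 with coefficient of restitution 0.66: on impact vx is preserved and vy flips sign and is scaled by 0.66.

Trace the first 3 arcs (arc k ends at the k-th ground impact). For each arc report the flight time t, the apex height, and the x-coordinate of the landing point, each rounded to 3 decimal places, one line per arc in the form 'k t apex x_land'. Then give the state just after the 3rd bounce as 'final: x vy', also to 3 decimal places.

Arc 1: start y=19.720, vy=20.860 → t=4.966, apex=41.477, x_land=60.389, impact vy=-28.802
  bounce: vy ← 0.66·28.802 = 19.009
Arc 2: start y=0.000, vy=19.009 → t=3.802, apex=18.067, x_land=106.619, impact vy=-19.009
  bounce: vy ← 0.66·19.009 = 12.546
Arc 3: start y=0.000, vy=12.546 → t=2.509, apex=7.870, x_land=137.131, impact vy=-12.546
  bounce: vy ← 0.66·12.546 = 8.280

1 4.966 41.477 60.389
2 3.802 18.067 106.619
3 2.509 7.870 137.131
final: 137.131 8.280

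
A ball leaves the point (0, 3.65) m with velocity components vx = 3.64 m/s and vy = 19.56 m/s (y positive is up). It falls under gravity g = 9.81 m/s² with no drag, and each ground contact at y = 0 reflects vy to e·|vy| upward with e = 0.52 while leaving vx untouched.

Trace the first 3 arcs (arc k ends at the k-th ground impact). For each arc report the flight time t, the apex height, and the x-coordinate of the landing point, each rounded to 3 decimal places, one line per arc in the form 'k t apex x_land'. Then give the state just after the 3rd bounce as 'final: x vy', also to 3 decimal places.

Arc 1: start y=3.650, vy=19.560 → t=4.166, apex=23.150, x_land=15.166, impact vy=-21.312
  bounce: vy ← 0.52·21.312 = 11.082
Arc 2: start y=0.000, vy=11.082 → t=2.259, apex=6.260, x_land=23.390, impact vy=-11.082
  bounce: vy ← 0.52·11.082 = 5.763
Arc 3: start y=0.000, vy=5.763 → t=1.175, apex=1.693, x_land=27.666, impact vy=-5.763
  bounce: vy ← 0.52·5.763 = 2.997

1 4.166 23.150 15.166
2 2.259 6.260 23.390
3 1.175 1.693 27.666
final: 27.666 2.997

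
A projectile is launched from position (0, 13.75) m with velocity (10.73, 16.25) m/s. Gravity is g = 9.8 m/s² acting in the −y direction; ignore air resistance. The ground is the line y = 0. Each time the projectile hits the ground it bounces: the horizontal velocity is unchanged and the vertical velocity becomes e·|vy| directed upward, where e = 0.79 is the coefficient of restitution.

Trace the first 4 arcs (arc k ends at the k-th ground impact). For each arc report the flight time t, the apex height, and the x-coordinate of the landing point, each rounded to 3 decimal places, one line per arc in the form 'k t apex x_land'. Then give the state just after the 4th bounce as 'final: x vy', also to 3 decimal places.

1 4.015 27.223 43.083
2 3.724 16.990 83.043
3 2.942 10.603 114.611
4 2.324 6.617 139.550
final: 139.550 8.997

Arc 1: start y=13.750, vy=16.250 → t=4.015, apex=27.223, x_land=43.083, impact vy=-23.099
  bounce: vy ← 0.79·23.099 = 18.248
Arc 2: start y=0.000, vy=18.248 → t=3.724, apex=16.990, x_land=83.043, impact vy=-18.248
  bounce: vy ← 0.79·18.248 = 14.416
Arc 3: start y=0.000, vy=14.416 → t=2.942, apex=10.603, x_land=114.611, impact vy=-14.416
  bounce: vy ← 0.79·14.416 = 11.389
Arc 4: start y=0.000, vy=11.389 → t=2.324, apex=6.617, x_land=139.550, impact vy=-11.389
  bounce: vy ← 0.79·11.389 = 8.997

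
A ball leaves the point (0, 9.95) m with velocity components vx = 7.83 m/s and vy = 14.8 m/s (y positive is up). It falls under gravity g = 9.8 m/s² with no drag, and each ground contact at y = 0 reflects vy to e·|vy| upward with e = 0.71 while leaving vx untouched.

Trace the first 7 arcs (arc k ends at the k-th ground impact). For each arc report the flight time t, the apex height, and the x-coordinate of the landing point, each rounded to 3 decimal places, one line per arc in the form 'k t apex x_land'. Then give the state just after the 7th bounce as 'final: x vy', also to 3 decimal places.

1 3.587 21.126 28.083
2 2.948 10.649 51.169
3 2.093 5.368 67.561
4 1.486 2.706 79.198
5 1.055 1.364 87.461
6 0.749 0.688 93.328
7 0.532 0.347 97.493
final: 97.493 1.851

Arc 1: start y=9.950, vy=14.800 → t=3.587, apex=21.126, x_land=28.083, impact vy=-20.348
  bounce: vy ← 0.71·20.348 = 14.447
Arc 2: start y=0.000, vy=14.447 → t=2.948, apex=10.649, x_land=51.169, impact vy=-14.447
  bounce: vy ← 0.71·14.447 = 10.258
Arc 3: start y=0.000, vy=10.258 → t=2.093, apex=5.368, x_land=67.561, impact vy=-10.258
  bounce: vy ← 0.71·10.258 = 7.283
Arc 4: start y=0.000, vy=7.283 → t=1.486, apex=2.706, x_land=79.198, impact vy=-7.283
  bounce: vy ← 0.71·7.283 = 5.171
Arc 5: start y=0.000, vy=5.171 → t=1.055, apex=1.364, x_land=87.461, impact vy=-5.171
  bounce: vy ← 0.71·5.171 = 3.671
Arc 6: start y=0.000, vy=3.671 → t=0.749, apex=0.688, x_land=93.328, impact vy=-3.671
  bounce: vy ← 0.71·3.671 = 2.607
Arc 7: start y=0.000, vy=2.607 → t=0.532, apex=0.347, x_land=97.493, impact vy=-2.607
  bounce: vy ← 0.71·2.607 = 1.851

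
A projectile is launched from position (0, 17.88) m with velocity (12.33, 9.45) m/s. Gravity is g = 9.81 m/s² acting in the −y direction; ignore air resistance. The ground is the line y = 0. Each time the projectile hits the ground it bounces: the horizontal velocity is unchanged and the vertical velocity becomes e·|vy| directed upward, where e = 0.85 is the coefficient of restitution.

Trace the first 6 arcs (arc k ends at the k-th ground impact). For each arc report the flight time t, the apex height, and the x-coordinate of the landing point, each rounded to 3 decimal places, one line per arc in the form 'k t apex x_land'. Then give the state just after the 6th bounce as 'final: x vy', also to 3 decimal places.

1 3.102 22.432 38.245
2 3.635 16.207 83.071
3 3.090 11.709 121.172
4 2.627 8.460 153.558
5 2.233 6.112 181.087
6 1.898 4.416 204.486
final: 204.486 7.912

Arc 1: start y=17.880, vy=9.450 → t=3.102, apex=22.432, x_land=38.245, impact vy=-20.979
  bounce: vy ← 0.85·20.979 = 17.832
Arc 2: start y=0.000, vy=17.832 → t=3.635, apex=16.207, x_land=83.071, impact vy=-17.832
  bounce: vy ← 0.85·17.832 = 15.157
Arc 3: start y=0.000, vy=15.157 → t=3.090, apex=11.709, x_land=121.172, impact vy=-15.157
  bounce: vy ← 0.85·15.157 = 12.884
Arc 4: start y=0.000, vy=12.884 → t=2.627, apex=8.460, x_land=153.558, impact vy=-12.884
  bounce: vy ← 0.85·12.884 = 10.951
Arc 5: start y=0.000, vy=10.951 → t=2.233, apex=6.112, x_land=181.087, impact vy=-10.951
  bounce: vy ← 0.85·10.951 = 9.308
Arc 6: start y=0.000, vy=9.308 → t=1.898, apex=4.416, x_land=204.486, impact vy=-9.308
  bounce: vy ← 0.85·9.308 = 7.912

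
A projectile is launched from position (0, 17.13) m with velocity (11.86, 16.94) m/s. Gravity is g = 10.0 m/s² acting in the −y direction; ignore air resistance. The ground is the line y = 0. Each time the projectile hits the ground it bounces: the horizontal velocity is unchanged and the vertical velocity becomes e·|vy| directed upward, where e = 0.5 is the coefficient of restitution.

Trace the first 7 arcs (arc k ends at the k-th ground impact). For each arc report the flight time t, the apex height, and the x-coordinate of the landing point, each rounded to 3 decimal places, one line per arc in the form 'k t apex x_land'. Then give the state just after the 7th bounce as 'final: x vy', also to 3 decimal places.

1 4.203 31.478 49.849
2 2.509 7.870 79.607
3 1.255 1.967 94.486
4 0.627 0.492 101.925
5 0.314 0.123 105.645
6 0.157 0.031 107.505
7 0.078 0.008 108.435
final: 108.435 0.196

Arc 1: start y=17.130, vy=16.940 → t=4.203, apex=31.478, x_land=49.849, impact vy=-25.091
  bounce: vy ← 0.5·25.091 = 12.546
Arc 2: start y=0.000, vy=12.546 → t=2.509, apex=7.870, x_land=79.607, impact vy=-12.546
  bounce: vy ← 0.5·12.546 = 6.273
Arc 3: start y=0.000, vy=6.273 → t=1.255, apex=1.967, x_land=94.486, impact vy=-6.273
  bounce: vy ← 0.5·6.273 = 3.136
Arc 4: start y=0.000, vy=3.136 → t=0.627, apex=0.492, x_land=101.925, impact vy=-3.136
  bounce: vy ← 0.5·3.136 = 1.568
Arc 5: start y=0.000, vy=1.568 → t=0.314, apex=0.123, x_land=105.645, impact vy=-1.568
  bounce: vy ← 0.5·1.568 = 0.784
Arc 6: start y=0.000, vy=0.784 → t=0.157, apex=0.031, x_land=107.505, impact vy=-0.784
  bounce: vy ← 0.5·0.784 = 0.392
Arc 7: start y=0.000, vy=0.392 → t=0.078, apex=0.008, x_land=108.435, impact vy=-0.392
  bounce: vy ← 0.5·0.392 = 0.196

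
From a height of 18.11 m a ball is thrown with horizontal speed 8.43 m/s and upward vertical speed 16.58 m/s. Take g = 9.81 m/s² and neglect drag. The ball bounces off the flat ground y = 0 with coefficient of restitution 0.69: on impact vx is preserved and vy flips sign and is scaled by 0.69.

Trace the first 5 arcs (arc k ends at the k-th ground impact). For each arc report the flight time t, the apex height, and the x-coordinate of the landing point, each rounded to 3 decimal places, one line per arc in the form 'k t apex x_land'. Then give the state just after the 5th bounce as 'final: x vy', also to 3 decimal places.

Arc 1: start y=18.110, vy=16.580 → t=4.249, apex=32.121, x_land=35.820, impact vy=-25.104
  bounce: vy ← 0.69·25.104 = 17.322
Arc 2: start y=0.000, vy=17.322 → t=3.531, apex=15.293, x_land=65.590, impact vy=-17.322
  bounce: vy ← 0.69·17.322 = 11.952
Arc 3: start y=0.000, vy=11.952 → t=2.437, apex=7.281, x_land=86.132, impact vy=-11.952
  bounce: vy ← 0.69·11.952 = 8.247
Arc 4: start y=0.000, vy=8.247 → t=1.681, apex=3.466, x_land=100.306, impact vy=-8.247
  bounce: vy ← 0.69·8.247 = 5.690
Arc 5: start y=0.000, vy=5.690 → t=1.160, apex=1.650, x_land=110.085, impact vy=-5.690
  bounce: vy ← 0.69·5.690 = 3.926

1 4.249 32.121 35.820
2 3.531 15.293 65.590
3 2.437 7.281 86.132
4 1.681 3.466 100.306
5 1.160 1.650 110.085
final: 110.085 3.926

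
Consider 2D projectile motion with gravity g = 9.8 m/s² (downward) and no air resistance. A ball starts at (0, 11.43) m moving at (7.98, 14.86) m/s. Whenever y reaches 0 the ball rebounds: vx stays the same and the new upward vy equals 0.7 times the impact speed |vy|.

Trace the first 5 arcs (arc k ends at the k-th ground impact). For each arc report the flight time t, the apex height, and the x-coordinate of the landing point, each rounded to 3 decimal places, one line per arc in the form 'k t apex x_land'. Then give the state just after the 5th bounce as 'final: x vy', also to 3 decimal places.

Arc 1: start y=11.430, vy=14.860 → t=3.669, apex=22.696, x_land=29.275, impact vy=-21.091
  bounce: vy ← 0.7·21.091 = 14.764
Arc 2: start y=0.000, vy=14.764 → t=3.013, apex=11.121, x_land=53.319, impact vy=-14.764
  bounce: vy ← 0.7·14.764 = 10.335
Arc 3: start y=0.000, vy=10.335 → t=2.109, apex=5.449, x_land=70.150, impact vy=-10.335
  bounce: vy ← 0.7·10.335 = 7.234
Arc 4: start y=0.000, vy=7.234 → t=1.476, apex=2.670, x_land=81.932, impact vy=-7.234
  bounce: vy ← 0.7·7.234 = 5.064
Arc 5: start y=0.000, vy=5.064 → t=1.033, apex=1.308, x_land=90.179, impact vy=-5.064
  bounce: vy ← 0.7·5.064 = 3.545

1 3.669 22.696 29.275
2 3.013 11.121 53.319
3 2.109 5.449 70.150
4 1.476 2.670 81.932
5 1.033 1.308 90.179
final: 90.179 3.545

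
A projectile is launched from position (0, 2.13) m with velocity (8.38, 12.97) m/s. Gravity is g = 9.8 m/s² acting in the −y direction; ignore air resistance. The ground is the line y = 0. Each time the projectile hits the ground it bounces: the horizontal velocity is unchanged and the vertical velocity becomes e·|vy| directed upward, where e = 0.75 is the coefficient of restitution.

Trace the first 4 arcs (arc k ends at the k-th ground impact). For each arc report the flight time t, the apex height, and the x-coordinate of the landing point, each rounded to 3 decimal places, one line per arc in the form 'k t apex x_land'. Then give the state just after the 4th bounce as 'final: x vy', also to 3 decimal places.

1 2.802 10.713 23.481
2 2.218 6.026 42.067
3 1.663 3.390 56.007
4 1.248 1.907 66.462
final: 66.462 4.585

Arc 1: start y=2.130, vy=12.970 → t=2.802, apex=10.713, x_land=23.481, impact vy=-14.490
  bounce: vy ← 0.75·14.490 = 10.868
Arc 2: start y=0.000, vy=10.868 → t=2.218, apex=6.026, x_land=42.067, impact vy=-10.868
  bounce: vy ← 0.75·10.868 = 8.151
Arc 3: start y=0.000, vy=8.151 → t=1.663, apex=3.390, x_land=56.007, impact vy=-8.151
  bounce: vy ← 0.75·8.151 = 6.113
Arc 4: start y=0.000, vy=6.113 → t=1.248, apex=1.907, x_land=66.462, impact vy=-6.113
  bounce: vy ← 0.75·6.113 = 4.585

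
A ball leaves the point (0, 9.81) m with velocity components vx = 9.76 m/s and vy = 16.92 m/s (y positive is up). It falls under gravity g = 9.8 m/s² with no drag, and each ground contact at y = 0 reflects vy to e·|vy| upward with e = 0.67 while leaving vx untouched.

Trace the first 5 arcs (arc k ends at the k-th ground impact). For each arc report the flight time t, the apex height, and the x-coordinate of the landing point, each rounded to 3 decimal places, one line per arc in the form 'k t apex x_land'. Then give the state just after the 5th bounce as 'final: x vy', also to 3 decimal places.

Arc 1: start y=9.810, vy=16.920 → t=3.959, apex=24.416, x_land=38.638, impact vy=-21.876
  bounce: vy ← 0.67·21.876 = 14.657
Arc 2: start y=0.000, vy=14.657 → t=2.991, apex=10.961, x_land=67.832, impact vy=-14.657
  bounce: vy ← 0.67·14.657 = 9.820
Arc 3: start y=0.000, vy=9.820 → t=2.004, apex=4.920, x_land=87.392, impact vy=-9.820
  bounce: vy ← 0.67·9.820 = 6.580
Arc 4: start y=0.000, vy=6.580 → t=1.343, apex=2.209, x_land=100.497, impact vy=-6.580
  bounce: vy ← 0.67·6.580 = 4.408
Arc 5: start y=0.000, vy=4.408 → t=0.900, apex=0.991, x_land=109.278, impact vy=-4.408
  bounce: vy ← 0.67·4.408 = 2.954

1 3.959 24.416 38.638
2 2.991 10.961 67.832
3 2.004 4.920 87.392
4 1.343 2.209 100.497
5 0.900 0.991 109.278
final: 109.278 2.954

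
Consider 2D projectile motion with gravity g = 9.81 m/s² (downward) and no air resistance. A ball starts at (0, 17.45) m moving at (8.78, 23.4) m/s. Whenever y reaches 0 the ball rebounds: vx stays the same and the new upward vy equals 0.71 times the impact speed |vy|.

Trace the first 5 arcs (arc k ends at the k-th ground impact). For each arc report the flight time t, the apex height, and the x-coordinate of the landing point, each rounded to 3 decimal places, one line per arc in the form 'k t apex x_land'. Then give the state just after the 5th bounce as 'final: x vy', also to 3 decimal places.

1 5.426 45.358 47.643
2 4.318 22.865 85.556
3 3.066 11.526 112.474
4 2.177 5.810 131.586
5 1.546 2.929 145.156
final: 145.156 5.382

Arc 1: start y=17.450, vy=23.400 → t=5.426, apex=45.358, x_land=47.643, impact vy=-29.832
  bounce: vy ← 0.71·29.832 = 21.180
Arc 2: start y=0.000, vy=21.180 → t=4.318, apex=22.865, x_land=85.556, impact vy=-21.180
  bounce: vy ← 0.71·21.180 = 15.038
Arc 3: start y=0.000, vy=15.038 → t=3.066, apex=11.526, x_land=112.474, impact vy=-15.038
  bounce: vy ← 0.71·15.038 = 10.677
Arc 4: start y=0.000, vy=10.677 → t=2.177, apex=5.810, x_land=131.586, impact vy=-10.677
  bounce: vy ← 0.71·10.677 = 7.581
Arc 5: start y=0.000, vy=7.581 → t=1.546, apex=2.929, x_land=145.156, impact vy=-7.581
  bounce: vy ← 0.71·7.581 = 5.382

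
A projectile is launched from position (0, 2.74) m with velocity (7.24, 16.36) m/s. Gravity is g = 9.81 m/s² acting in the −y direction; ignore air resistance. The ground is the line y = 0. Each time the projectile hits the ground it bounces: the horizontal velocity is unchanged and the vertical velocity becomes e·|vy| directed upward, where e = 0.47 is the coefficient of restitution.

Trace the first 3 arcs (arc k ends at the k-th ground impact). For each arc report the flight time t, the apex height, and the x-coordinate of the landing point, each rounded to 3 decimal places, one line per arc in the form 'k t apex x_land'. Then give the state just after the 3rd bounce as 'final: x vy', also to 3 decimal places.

1 3.495 16.382 25.305
2 1.718 3.619 37.743
3 0.807 0.799 43.588
final: 43.588 1.861

Arc 1: start y=2.740, vy=16.360 → t=3.495, apex=16.382, x_land=25.305, impact vy=-17.928
  bounce: vy ← 0.47·17.928 = 8.426
Arc 2: start y=0.000, vy=8.426 → t=1.718, apex=3.619, x_land=37.743, impact vy=-8.426
  bounce: vy ← 0.47·8.426 = 3.960
Arc 3: start y=0.000, vy=3.960 → t=0.807, apex=0.799, x_land=43.588, impact vy=-3.960
  bounce: vy ← 0.47·3.960 = 1.861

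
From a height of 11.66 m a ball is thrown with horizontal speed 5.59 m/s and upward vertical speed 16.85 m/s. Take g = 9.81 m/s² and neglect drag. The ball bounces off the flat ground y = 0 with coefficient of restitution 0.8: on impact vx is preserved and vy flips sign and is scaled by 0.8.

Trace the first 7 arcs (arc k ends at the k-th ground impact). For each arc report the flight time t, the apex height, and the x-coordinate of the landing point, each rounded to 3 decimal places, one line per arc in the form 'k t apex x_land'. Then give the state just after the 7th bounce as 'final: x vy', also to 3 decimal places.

1 4.026 26.131 22.504
2 3.693 16.724 43.148
3 2.954 10.703 59.663
4 2.364 6.850 72.875
5 1.891 4.384 83.445
6 1.513 2.806 91.900
7 1.210 1.796 98.665
final: 98.665 4.749

Arc 1: start y=11.660, vy=16.850 → t=4.026, apex=26.131, x_land=22.504, impact vy=-22.643
  bounce: vy ← 0.8·22.643 = 18.114
Arc 2: start y=0.000, vy=18.114 → t=3.693, apex=16.724, x_land=43.148, impact vy=-18.114
  bounce: vy ← 0.8·18.114 = 14.491
Arc 3: start y=0.000, vy=14.491 → t=2.954, apex=10.703, x_land=59.663, impact vy=-14.491
  bounce: vy ← 0.8·14.491 = 11.593
Arc 4: start y=0.000, vy=11.593 → t=2.364, apex=6.850, x_land=72.875, impact vy=-11.593
  bounce: vy ← 0.8·11.593 = 9.274
Arc 5: start y=0.000, vy=9.274 → t=1.891, apex=4.384, x_land=83.445, impact vy=-9.274
  bounce: vy ← 0.8·9.274 = 7.420
Arc 6: start y=0.000, vy=7.420 → t=1.513, apex=2.806, x_land=91.900, impact vy=-7.420
  bounce: vy ← 0.8·7.420 = 5.936
Arc 7: start y=0.000, vy=5.936 → t=1.210, apex=1.796, x_land=98.665, impact vy=-5.936
  bounce: vy ← 0.8·5.936 = 4.749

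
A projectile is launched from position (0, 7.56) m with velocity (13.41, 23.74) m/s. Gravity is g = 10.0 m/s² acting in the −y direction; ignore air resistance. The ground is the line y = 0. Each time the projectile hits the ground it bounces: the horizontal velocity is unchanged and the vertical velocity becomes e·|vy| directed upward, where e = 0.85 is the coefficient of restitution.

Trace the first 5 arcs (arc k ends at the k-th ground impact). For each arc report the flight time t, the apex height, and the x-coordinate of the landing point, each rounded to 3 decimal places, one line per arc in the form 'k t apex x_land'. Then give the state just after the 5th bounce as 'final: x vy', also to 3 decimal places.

1 5.048 35.739 67.688
2 4.545 25.822 128.637
3 3.863 18.656 180.443
4 3.284 13.479 224.479
5 2.791 9.739 261.909
final: 261.909 11.863

Arc 1: start y=7.560, vy=23.740 → t=5.048, apex=35.739, x_land=67.688, impact vy=-26.736
  bounce: vy ← 0.85·26.736 = 22.725
Arc 2: start y=0.000, vy=22.725 → t=4.545, apex=25.822, x_land=128.637, impact vy=-22.725
  bounce: vy ← 0.85·22.725 = 19.316
Arc 3: start y=0.000, vy=19.316 → t=3.863, apex=18.656, x_land=180.443, impact vy=-19.316
  bounce: vy ← 0.85·19.316 = 16.419
Arc 4: start y=0.000, vy=16.419 → t=3.284, apex=13.479, x_land=224.479, impact vy=-16.419
  bounce: vy ← 0.85·16.419 = 13.956
Arc 5: start y=0.000, vy=13.956 → t=2.791, apex=9.739, x_land=261.909, impact vy=-13.956
  bounce: vy ← 0.85·13.956 = 11.863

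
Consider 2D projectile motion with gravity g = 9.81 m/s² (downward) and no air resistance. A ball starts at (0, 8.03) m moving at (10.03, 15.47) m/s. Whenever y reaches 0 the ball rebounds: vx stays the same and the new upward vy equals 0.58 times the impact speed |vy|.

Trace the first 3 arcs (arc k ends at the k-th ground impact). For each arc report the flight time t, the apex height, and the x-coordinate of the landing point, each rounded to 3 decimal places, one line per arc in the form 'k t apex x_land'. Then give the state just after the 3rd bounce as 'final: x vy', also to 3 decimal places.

1 3.608 20.228 36.185
2 2.356 6.805 59.813
3 1.366 2.289 73.516
final: 73.516 3.887

Arc 1: start y=8.030, vy=15.470 → t=3.608, apex=20.228, x_land=36.185, impact vy=-19.922
  bounce: vy ← 0.58·19.922 = 11.555
Arc 2: start y=0.000, vy=11.555 → t=2.356, apex=6.805, x_land=59.813, impact vy=-11.555
  bounce: vy ← 0.58·11.555 = 6.702
Arc 3: start y=0.000, vy=6.702 → t=1.366, apex=2.289, x_land=73.516, impact vy=-6.702
  bounce: vy ← 0.58·6.702 = 3.887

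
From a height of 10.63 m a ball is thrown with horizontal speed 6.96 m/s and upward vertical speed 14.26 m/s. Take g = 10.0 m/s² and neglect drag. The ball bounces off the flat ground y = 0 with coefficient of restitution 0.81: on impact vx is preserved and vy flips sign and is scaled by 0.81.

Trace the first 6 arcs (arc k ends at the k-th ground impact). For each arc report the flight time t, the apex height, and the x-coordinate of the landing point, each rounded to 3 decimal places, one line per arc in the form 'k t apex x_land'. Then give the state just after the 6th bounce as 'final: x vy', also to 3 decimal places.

Arc 1: start y=10.630, vy=14.260 → t=3.465, apex=20.797, x_land=24.120, impact vy=-20.395
  bounce: vy ← 0.81·20.395 = 16.520
Arc 2: start y=0.000, vy=16.520 → t=3.304, apex=13.645, x_land=47.115, impact vy=-16.520
  bounce: vy ← 0.81·16.520 = 13.381
Arc 3: start y=0.000, vy=13.381 → t=2.676, apex=8.953, x_land=65.742, impact vy=-13.381
  bounce: vy ← 0.81·13.381 = 10.839
Arc 4: start y=0.000, vy=10.839 → t=2.168, apex=5.874, x_land=80.829, impact vy=-10.839
  bounce: vy ← 0.81·10.839 = 8.779
Arc 5: start y=0.000, vy=8.779 → t=1.756, apex=3.854, x_land=93.050, impact vy=-8.779
  bounce: vy ← 0.81·8.779 = 7.111
Arc 6: start y=0.000, vy=7.111 → t=1.422, apex=2.528, x_land=102.949, impact vy=-7.111
  bounce: vy ← 0.81·7.111 = 5.760

1 3.465 20.797 24.120
2 3.304 13.645 47.115
3 2.676 8.953 65.742
4 2.168 5.874 80.829
5 1.756 3.854 93.050
6 1.422 2.528 102.949
final: 102.949 5.760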